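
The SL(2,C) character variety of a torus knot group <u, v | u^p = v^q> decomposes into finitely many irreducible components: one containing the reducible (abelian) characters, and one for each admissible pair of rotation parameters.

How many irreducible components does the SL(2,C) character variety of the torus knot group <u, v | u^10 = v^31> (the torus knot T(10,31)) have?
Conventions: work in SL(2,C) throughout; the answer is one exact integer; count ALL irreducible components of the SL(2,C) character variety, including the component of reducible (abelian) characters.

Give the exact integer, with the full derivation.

136

Gamma = < u, v | u^10 = v^31 > (torus knot T(10,31)); the central element u^10 = v^31 acts as +I or -I in any irreducible SL(2,C) representation.
This locks tr(u) to 2*cos(pi*alpha/10), alpha in 1..9, and tr(v) to 2*cos(pi*beta/31), beta in 1..30, on each component of irreducible characters.
u^10 = (-1)^alpha I and v^31 = (-1)^beta I must agree, so alpha and beta have equal parity.
count pairs: odd alpha (5 choices) x odd beta (15), plus even alpha (4) x even beta (15): 5*15 + 4*15 = 135.
That is 135 components of irreducible characters, and with the reducible (abelian) component the total is 136.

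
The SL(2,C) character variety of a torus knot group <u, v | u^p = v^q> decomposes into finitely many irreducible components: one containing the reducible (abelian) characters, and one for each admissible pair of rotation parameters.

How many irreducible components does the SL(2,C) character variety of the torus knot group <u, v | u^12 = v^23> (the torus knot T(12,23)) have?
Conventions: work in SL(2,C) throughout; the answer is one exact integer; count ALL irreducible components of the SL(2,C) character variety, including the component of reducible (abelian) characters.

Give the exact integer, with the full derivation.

Gamma = < u, v | u^12 = v^23 > (torus knot T(12,23)); the central element u^12 = v^23 acts as +I or -I in any irreducible SL(2,C) representation.
This locks tr(u) to 2*cos(pi*alpha/12), alpha in 1..11, and tr(v) to 2*cos(pi*beta/23), beta in 1..22, on each component of irreducible characters.
Consistency of u^12 = (-1)^alpha I with v^23 = (-1)^beta I forces alpha = beta (mod 2).
Enumerate parity-matched pairs: 6*11 odd-odd plus 5*11 even-even gives 121.
Total: 121 irreducible-character components + 1 reducible (abelian) component = 122.

122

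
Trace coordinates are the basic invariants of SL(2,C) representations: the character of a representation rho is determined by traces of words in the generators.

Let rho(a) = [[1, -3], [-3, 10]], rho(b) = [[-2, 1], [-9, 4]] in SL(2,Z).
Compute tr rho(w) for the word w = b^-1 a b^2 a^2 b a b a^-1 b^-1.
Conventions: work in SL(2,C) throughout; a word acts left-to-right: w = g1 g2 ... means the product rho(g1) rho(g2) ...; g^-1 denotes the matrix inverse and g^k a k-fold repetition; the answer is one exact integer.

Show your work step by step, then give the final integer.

rho(b^-1) = [[4, -1], [9, -2]]
... * rho(a) = [[1, -3], [-3, 10]]  ->  [[7, -22], [15, -47]]
... * rho(b) = [[-2, 1], [-9, 4]]  ->  [[184, -81], [393, -173]]
... * rho(b) = [[-2, 1], [-9, 4]]  ->  [[361, -140], [771, -299]]
... * rho(a) = [[1, -3], [-3, 10]]  ->  [[781, -2483], [1668, -5303]]
... * rho(a) = [[1, -3], [-3, 10]]  ->  [[8230, -27173], [17577, -58034]]
... * rho(b) = [[-2, 1], [-9, 4]]  ->  [[228097, -100462], [487152, -214559]]
... * rho(a) = [[1, -3], [-3, 10]]  ->  [[529483, -1688911], [1130829, -3607046]]
... * rho(b) = [[-2, 1], [-9, 4]]  ->  [[14141233, -6226161], [30201756, -13297355]]
... * rho(a^-1) = [[10, 3], [3, 1]]  ->  [[122733847, 36197538], [262125495, 77307913]]
... * rho(b^-1) = [[4, -1], [9, -2]]  ->  [[816713230, -195128923], [1744273197, -416741321]]
tr = 816713230 + -416741321 = 399971909

399971909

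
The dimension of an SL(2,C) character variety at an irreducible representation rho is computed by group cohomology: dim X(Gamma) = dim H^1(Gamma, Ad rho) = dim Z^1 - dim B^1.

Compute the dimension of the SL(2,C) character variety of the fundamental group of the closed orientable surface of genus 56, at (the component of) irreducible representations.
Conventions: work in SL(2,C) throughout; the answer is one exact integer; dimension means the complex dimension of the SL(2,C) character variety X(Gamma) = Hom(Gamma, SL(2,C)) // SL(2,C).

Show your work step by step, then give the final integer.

The genus-56 surface group: 2g = 112 generators, one relator prod [a_i, b_i].
Unconstrained cocycle data is one sl_2 vector per generator (336 dimensions), cut by the relator condition d_2(z) = 0.
d_2 is surjective at irreducible rho (its cokernel H^2 is dual to H^0 = 0), so dim Z^1 = 336 - 3 = 333.
Coboundaries contribute dim B^1 = 3 (injective at irreducible rho).
Hence dim X = 333 - 3 = 330.

330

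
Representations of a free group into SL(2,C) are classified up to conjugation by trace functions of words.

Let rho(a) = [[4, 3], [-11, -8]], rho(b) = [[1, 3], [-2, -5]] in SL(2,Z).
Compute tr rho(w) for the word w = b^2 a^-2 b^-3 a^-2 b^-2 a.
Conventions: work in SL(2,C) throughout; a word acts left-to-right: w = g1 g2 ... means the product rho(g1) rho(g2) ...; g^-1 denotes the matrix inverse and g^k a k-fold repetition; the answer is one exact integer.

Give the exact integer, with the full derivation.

-317275

rho(b) = [[1, 3], [-2, -5]]
... * rho(b) = [[1, 3], [-2, -5]]  ->  [[-5, -12], [8, 19]]
... * rho(a^-1) = [[-8, -3], [11, 4]]  ->  [[-92, -33], [145, 52]]
... * rho(a^-1) = [[-8, -3], [11, 4]]  ->  [[373, 144], [-588, -227]]
... * rho(b^-1) = [[-5, -3], [2, 1]]  ->  [[-1577, -975], [2486, 1537]]
... * rho(b^-1) = [[-5, -3], [2, 1]]  ->  [[5935, 3756], [-9356, -5921]]
... * rho(b^-1) = [[-5, -3], [2, 1]]  ->  [[-22163, -14049], [34938, 22147]]
... * rho(a^-1) = [[-8, -3], [11, 4]]  ->  [[22765, 10293], [-35887, -16226]]
... * rho(a^-1) = [[-8, -3], [11, 4]]  ->  [[-68897, -27123], [108610, 42757]]
... * rho(b^-1) = [[-5, -3], [2, 1]]  ->  [[290239, 179568], [-457536, -283073]]
... * rho(b^-1) = [[-5, -3], [2, 1]]  ->  [[-1092059, -691149], [1721534, 1089535]]
... * rho(a) = [[4, 3], [-11, -8]]  ->  [[3234403, 2253015], [-5098749, -3551678]]
tr = 3234403 + -3551678 = -317275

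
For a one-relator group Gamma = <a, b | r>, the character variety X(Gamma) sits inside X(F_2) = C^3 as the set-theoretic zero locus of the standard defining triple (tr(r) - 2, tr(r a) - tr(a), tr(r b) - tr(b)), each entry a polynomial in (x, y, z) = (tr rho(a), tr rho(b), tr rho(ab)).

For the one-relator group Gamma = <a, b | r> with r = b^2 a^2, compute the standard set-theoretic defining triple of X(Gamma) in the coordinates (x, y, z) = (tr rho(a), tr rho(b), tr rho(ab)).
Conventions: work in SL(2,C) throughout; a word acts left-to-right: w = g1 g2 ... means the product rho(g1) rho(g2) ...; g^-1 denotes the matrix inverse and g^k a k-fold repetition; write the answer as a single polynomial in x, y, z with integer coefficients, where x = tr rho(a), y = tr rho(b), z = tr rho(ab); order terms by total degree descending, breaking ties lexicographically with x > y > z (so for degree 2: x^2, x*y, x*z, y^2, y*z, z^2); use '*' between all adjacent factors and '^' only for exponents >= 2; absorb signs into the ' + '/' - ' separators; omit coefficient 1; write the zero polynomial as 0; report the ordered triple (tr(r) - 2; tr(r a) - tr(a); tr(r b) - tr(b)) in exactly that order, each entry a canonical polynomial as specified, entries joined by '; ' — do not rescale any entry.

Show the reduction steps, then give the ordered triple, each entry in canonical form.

x*y*z - x^2 - y^2; x^2*y*z - x^3 - x*y^2 - y*z + 2*x; x*y^2*z - x^2*y - y^3 - x*z + 2*y

and trace(a^2 b) = trace(a) * trace(b a) - trace(b) = x*z - y
next, trace(a^2) = trace(a) * trace(a) - trace(1) = x^2 - 2
trace(b^2 a^2) = trace(b) * trace(a^2 b) - trace(a^2) = x*y*z - x^2 - y^2 + 2
trace(a b^2) = trace(b) * trace(a b) - trace(a) = y*z - x
and trace(b^2 a^3) = trace(a) * trace(a b^2 a) - trace(a b^2) = x^2*y*z - x^3 - x*y^2 - y*z + 3*x
trace(b^2 a^2 b) = trace(b) * trace(b a^2 b) - trace(b a^2) = x*y^2*z - x^2*y - y^3 - x*z + 3*y
assemble the triple (trace(r) - 2; trace(r a) - x; trace(r b) - y)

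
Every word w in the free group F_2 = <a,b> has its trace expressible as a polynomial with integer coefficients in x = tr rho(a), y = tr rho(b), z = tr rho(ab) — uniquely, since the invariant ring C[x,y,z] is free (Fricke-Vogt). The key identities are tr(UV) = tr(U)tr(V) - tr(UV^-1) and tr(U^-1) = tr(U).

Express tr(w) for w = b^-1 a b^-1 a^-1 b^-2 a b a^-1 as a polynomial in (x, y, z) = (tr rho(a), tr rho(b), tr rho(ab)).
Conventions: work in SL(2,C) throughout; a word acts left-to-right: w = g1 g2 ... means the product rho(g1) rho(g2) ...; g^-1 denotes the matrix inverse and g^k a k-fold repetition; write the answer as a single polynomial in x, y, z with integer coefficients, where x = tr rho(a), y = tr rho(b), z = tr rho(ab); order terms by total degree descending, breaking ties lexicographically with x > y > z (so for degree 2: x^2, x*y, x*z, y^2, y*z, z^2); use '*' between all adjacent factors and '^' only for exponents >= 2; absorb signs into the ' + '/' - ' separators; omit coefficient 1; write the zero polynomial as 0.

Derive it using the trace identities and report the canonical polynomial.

-x^2*y^3*z^2 + 2*x^3*y^2*z + x*y^4*z + 2*x*y^2*z^3 - x^4*y - x^2*y^3 - 2*x^2*y*z^2 - y^3*z^2 - y*z^4 - 4*x*y^2*z + 4*x^2*y + y^3 + 4*y*z^2 - 3*y

so trace(b^-1 a) = trace(a)*trace(b) - trace(a b) = x*y - z
trace(b^-2 a) = trace(b^-1 a)*trace(b) - trace(b^-1 a b) = x*y^2 - y*z - x
so trace(a b a) = trace(a)*trace(b a) - trace(b) = x*z - y
reduce: trace(a b a b) = trace(a b)*trace(a b) - trace(1)   [split at repeated a] = z^2 - 2
trace(b^-1 a b a) = trace(a b a)*trace(b) - trace(a b a b) = x*y*z - y^2 - z^2 + 2
trace(a b a b^-2) = trace(b^-1 a b a)*trace(b) - trace(b^-1 a b a b) = x*y^2*z - y^3 - y*z^2 - x*z + 3*y
trace(b^-3 a b a) = trace(a b a b^-2)*trace(b) - trace(a b a b^-1) = x*y^3*z - y^4 - y^2*z^2 - 2*x*y*z + 4*y^2 + z^2 - 2
trace(b^-2 a b a^-1 b^-1) = trace(b^-3 a b)*trace(a) - trace(b^-3 a b a) = -x*y^3*z + x^2*y^2 + y^4 + y^2*z^2 + x*y*z - x^2 - 4*y^2 - z^2 + 2
trace(a^2) = trace(a)*trace(a) - trace(1) = x^2 - 2
trace(b a^2 b) = trace(b)*trace(a^2 b) - trace(a^2) = x*y*z - x^2 - y^2 + 2
so trace(b a b) = trace(b)*trace(a b) - trace(a) = y*z - x
trace(b a^2 b a) = trace(a)*trace(b a b a) - trace(b a b) = x*z^2 - y*z - x
trace(a^2 b a^-1 b) = trace(b a^2 b)*trace(a) - trace(b a^2 b a) = x^2*y*z - x^3 - x*y^2 - x*z^2 + y*z + 3*x
reduce: trace(a b a^-1 b^-1 a) = trace(a^2 b a^-1)*trace(b) - trace(a^2 b a^-1 b) = -x^2*y*z + x^3 + x*y^2 + x*z^2 - 3*x
trace(a b a^2) = trace(a)*trace(b a^2) - trace(b a) = x^2*z - x*y - z
trace(b a b a^2 b) = trace(b)*trace(a b a^2 b) - trace(a b a^2) = x*y*z^2 - x^2*z - y^2*z + z
trace(b a b a b a) = trace(b a b a)*trace(b a) - trace(a b)   [split at repeated b] = z^3 - 3*z
reduce: trace(b a b a b) = trace(b)*trace(a b a b) - trace(a b a) = y*z^2 - x*z - y
trace(b a b a^2 b a) = trace(a)*trace(b a b a b a) - trace(b a b a b) = x*z^3 - y*z^2 - 2*x*z + y
trace(a b a^2 b a^-1 b) = trace(b a b a^2 b)*trace(a) - trace(b a b a^2 b a) = x^2*y*z^2 - x^3*z - x*y^2*z - x*z^3 + y*z^2 + 3*x*z - y
so trace(a b a^-1 b^-1 a b a) = trace(a b a^2 b a^-1)*trace(b) - trace(a b a^2 b a^-1 b) = -x^2*y*z^2 + x^3*z + 2*x*y^2*z + x*z^3 - x^2*y - y^3 - y*z^2 - 3*x*z + 3*y
reduce: trace(a b a b a b a b) = trace(b a)*trace(b a b a b a) - trace(b^-1 a^-1 b^-1 a^-1)   [split at repeated b] = z^4 - 4*z^2 + 2
so trace(b^-1 a b a b a b a) = trace(a b a b a b a)*trace(b) - trace(a b a b a b a b) = x*y*z^3 - y^2*z^2 - z^4 - 2*x*y*z + y^2 + 4*z^2 - 2
so trace(a b a^-1 b^-1 a b a b) = trace(b^-1 a b a b a b)*trace(a) - trace(b^-1 a b a b a b a) = -x*y*z^3 + x^2*z^2 + y^2*z^2 + z^4 + x*y*z - x^2 - y^2 - 4*z^2 + 2
trace(b^-1 a b a^-1 b^-1 a b a) = trace(a b a^-1 b^-1 a b a)*trace(b) - trace(a b a^-1 b^-1 a b a b) = -x^2*y^2*z^2 + x^3*y*z + 2*x*y^3*z + 2*x*y*z^3 - x^2*y^2 - x^2*z^2 - y^4 - 2*y^2*z^2 - z^4 - 4*x*y*z + x^2 + 4*y^2 + 4*z^2 - 2
trace(b^-1 a b a^-1 b^-1 a b a^-1) = trace(b^-1 a b a^-1 b^-1 a b)*trace(a) - trace(b^-1 a b a^-1 b^-1 a b a) = x^2*y^2*z^2 - 2*x^3*y*z - 2*x*y^3*z - 2*x*y*z^3 + x^4 + 2*x^2*y^2 + 2*x^2*z^2 + y^4 + 2*y^2*z^2 + z^4 + 4*x*y*z - 4*x^2 - 4*y^2 - 4*z^2 + 2
trace(b^2) = trace(b)*trace(b) - trace(1) = y^2 - 2
trace(b a b^2) = trace(b)*trace(b a b) - trace(b a) = y^2*z - x*y - z
so trace(a b^2 a^-1 b) = trace(b a b^2)*trace(a) - trace(b a b^2 a) = x*y^2*z - x^2*y - y*z^2 + y
so trace(b a^-1 b^-1 a b) = trace(a b^2 a^-1)*trace(b) - trace(a b^2 a^-1 b) = -x*y^2*z + x^2*y + y^3 + y*z^2 - 3*y
so trace(a^-1 b^-2 a b a^-1 b^-1 a b) = trace(b^-1 a b a^-1 b^-1 a b a^-1)*trace(b) - trace(b^-1 a b a^-1 b^-1 a b a^-1 b) = x^2*y^3*z^2 - 2*x^3*y^2*z - 2*x*y^4*z - 2*x*y^2*z^3 + x^4*y + 2*x^2*y^3 + 2*x^2*y*z^2 + y^5 + 2*y^3*z^2 + y*z^4 + 5*x*y^2*z - 5*x^2*y - 5*y^3 - 5*y*z^2 + 5*y
trace(b^-1 a b^-1 a^-1 b^-2 a b a^-1) = trace(a^-1 b^-2 a b a^-1 b^-1 a)*trace(b) - trace(a^-1 b^-2 a b a^-1 b^-1 a b) = -x^2*y^3*z^2 + 2*x^3*y^2*z + x*y^4*z + 2*x*y^2*z^3 - x^4*y - x^2*y^3 - 2*x^2*y*z^2 - y^3*z^2 - y*z^4 - 4*x*y^2*z + 4*x^2*y + y^3 + 4*y*z^2 - 3*y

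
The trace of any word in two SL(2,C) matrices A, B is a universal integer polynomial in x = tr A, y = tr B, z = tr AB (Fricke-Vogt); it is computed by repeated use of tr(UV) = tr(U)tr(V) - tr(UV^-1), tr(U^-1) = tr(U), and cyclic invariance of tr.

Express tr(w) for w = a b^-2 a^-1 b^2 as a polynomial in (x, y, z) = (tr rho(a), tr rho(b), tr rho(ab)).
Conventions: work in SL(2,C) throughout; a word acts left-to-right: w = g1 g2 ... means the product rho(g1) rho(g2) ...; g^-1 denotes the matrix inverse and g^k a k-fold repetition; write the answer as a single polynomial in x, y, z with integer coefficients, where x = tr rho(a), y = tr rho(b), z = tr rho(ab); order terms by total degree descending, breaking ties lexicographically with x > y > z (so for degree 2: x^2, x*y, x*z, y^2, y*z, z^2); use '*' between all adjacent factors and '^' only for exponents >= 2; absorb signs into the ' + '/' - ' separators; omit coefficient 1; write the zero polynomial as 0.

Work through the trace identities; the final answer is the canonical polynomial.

-x*y^3*z + x^2*y^2 + y^4 + y^2*z^2 - 4*y^2 + 2

trace(a^2 b) = trace(a) trace(b a) - trace(b) = x*z - y
trace(a^2) = trace(a) trace(a) - trace(1) = x^2 - 2
trace(a b^2 a) = trace(b) trace(a^2 b) - trace(a^2) = x*y*z - x^2 - y^2 + 2
trace(a b a b) = trace(a b) trace(a b) - trace(1) = z^2 - 2
trace(a b^2 a b) = trace(b) trace(a b a b) - trace(a b a) = y*z^2 - x*z - y
trace(b^-1 a b^2 a) = trace(a b^2 a) trace(b) - trace(a b^2 a b) = x*y^2*z - x^2*y - y^3 - y*z^2 + x*z + 3*y
trace(b^2 a b^-2 a) = trace(b^-1 a b^2 a) trace(b) - trace(b^-1 a b^2 a b) = x*y^3*z - x^2*y^2 - y^4 - y^2*z^2 + x^2 + 4*y^2 - 2
trace(a b^-2 a^-1 b^2) = trace(b^2 a b^-2) trace(a) - trace(b^2 a b^-2 a) = -x*y^3*z + x^2*y^2 + y^4 + y^2*z^2 - 4*y^2 + 2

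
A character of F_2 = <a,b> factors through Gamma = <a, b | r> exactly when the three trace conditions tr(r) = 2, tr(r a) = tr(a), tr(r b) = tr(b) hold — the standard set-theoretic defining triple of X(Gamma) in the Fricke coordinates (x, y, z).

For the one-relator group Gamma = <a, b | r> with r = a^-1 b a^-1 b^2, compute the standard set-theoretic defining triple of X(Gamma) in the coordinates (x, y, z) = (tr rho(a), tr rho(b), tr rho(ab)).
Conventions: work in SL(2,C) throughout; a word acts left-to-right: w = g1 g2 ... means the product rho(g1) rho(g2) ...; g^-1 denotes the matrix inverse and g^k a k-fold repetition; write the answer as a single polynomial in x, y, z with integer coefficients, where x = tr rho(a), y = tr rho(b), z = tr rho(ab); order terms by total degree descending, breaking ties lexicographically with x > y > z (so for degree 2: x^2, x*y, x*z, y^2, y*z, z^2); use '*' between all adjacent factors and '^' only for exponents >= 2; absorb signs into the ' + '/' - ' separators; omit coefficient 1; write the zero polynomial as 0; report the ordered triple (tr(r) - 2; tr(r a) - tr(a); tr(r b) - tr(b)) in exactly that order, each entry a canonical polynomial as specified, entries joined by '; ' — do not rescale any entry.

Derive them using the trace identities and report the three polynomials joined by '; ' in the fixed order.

trace(b^2) = trace(b) * trace(b) - trace(1)   [square of b] = y^2 - 2
trace(b^3) = trace(b) * trace(b^2) - trace(b)   [square of b] = y^3 - 3*y
and trace(b a b) = trace(b) * trace(a b) - trace(a)   [square of b] = y*z - x
next, trace(b^3 a) = trace(b) * trace(b a b) - trace(b a)   [square of b] = y^2*z - x*y - z
trace(b a^-1 b^2) = trace(b^3) * trace(a) - trace(b^3 a)   [inverse elimination on a] = x*y^3 - y^2*z - 2*x*y + z
trace(a b a b) = trace(a b) * trace(a b) - trace(1)   [split at a repeated a] = z^2 - 2
trace(a b a) = trace(a) * trace(b a) - trace(b)   [square of a] = x*z - y
trace(b^2 a b a) = trace(b) * trace(a b a b) - trace(a b a)   [square of b] = y*z^2 - x*z - y
trace(b a^-1 b^2 a) = trace(b^2 a b) * trace(a) - trace(b^2 a b a)   [inverse elimination on a] = x*y^2*z - x^2*y - y*z^2 + y
trace(a^-1 b a^-1 b^2) = trace(b a^-1 b^2) * trace(a) - trace(b a^-1 b^2 a)   [inverse elimination on a] = x^2*y^3 - 2*x*y^2*z - x^2*y + y*z^2 + x*z - y
trace(b^4) = trace(b) * trace(b^3) - trace(b^2)  (reduce the b square) = y^4 - 4*y^2 + 2
trace(b^4 a) = trace(b) * trace(b^2 a b) - trace(b^2 a)  (reduce the b square) = y^3*z - x*y^2 - 2*y*z + x
trace(b a^-1 b^3) = trace(b^4) * trace(a) - trace(b^4 a)  (eliminate a^-1) = x*y^4 - y^3*z - 3*x*y^2 + 2*y*z + x
next, trace(b^3 a b a) = trace(b) * trace(a b a b^2) - trace(a b a b)  (reduce the b square) = y^2*z^2 - x*y*z - y^2 - z^2 + 2
trace(b a^-1 b^3 a) = trace(b^3 a b) * trace(a) - trace(b^3 a b a)  (eliminate a^-1) = x*y^3*z - x^2*y^2 - y^2*z^2 - x*y*z + x^2 + y^2 + z^2 - 2
trace(a^-1 b a^-1 b^3) = trace(b a^-1 b^3) * trace(a) - trace(b a^-1 b^3 a)  (eliminate a^-1) = x^2*y^4 - 2*x*y^3*z - 2*x^2*y^2 + y^2*z^2 + 3*x*y*z - y^2 - z^2 + 2
assemble the triple (trace(r) - 2; trace(r a) - x; trace(r b) - y)

x^2*y^3 - 2*x*y^2*z - x^2*y + y*z^2 + x*z - y - 2; x*y^3 - y^2*z - 2*x*y - x + z; x^2*y^4 - 2*x*y^3*z - 2*x^2*y^2 + y^2*z^2 + 3*x*y*z - y^2 - z^2 - y + 2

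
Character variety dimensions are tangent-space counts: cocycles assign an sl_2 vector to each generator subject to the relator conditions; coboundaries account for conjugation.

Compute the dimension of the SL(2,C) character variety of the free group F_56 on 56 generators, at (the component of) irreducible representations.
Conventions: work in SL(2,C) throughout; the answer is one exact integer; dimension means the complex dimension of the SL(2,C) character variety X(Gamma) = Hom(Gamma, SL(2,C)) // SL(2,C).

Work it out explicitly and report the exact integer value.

Gamma = F_56 has 56 generators and no relators.
A cocycle picks one sl_2 vector per generator freely, giving dim Z^1 = 3*56 = 168.
dim B^1 = 3: the coboundary map is injective because an irreducible image has centralizer 0 in sl_2.
dim X = dim H^1 = dim Z^1 - dim B^1 = 168 - 3 = 165.

165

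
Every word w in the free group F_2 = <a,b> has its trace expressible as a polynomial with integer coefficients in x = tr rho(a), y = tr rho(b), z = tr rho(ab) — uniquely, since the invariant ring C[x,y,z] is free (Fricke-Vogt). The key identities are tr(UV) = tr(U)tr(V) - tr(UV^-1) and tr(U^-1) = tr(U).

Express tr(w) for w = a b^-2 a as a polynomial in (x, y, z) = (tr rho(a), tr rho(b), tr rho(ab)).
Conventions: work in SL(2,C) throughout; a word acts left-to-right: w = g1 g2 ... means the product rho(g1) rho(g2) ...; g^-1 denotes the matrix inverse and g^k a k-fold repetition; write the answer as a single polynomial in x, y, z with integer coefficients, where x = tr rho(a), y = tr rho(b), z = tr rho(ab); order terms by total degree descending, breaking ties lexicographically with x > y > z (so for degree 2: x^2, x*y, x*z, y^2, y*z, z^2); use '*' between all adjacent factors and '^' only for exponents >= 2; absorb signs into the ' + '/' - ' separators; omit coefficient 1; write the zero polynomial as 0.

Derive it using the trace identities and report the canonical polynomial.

trace(a^2) = trace(a) * trace(a) - trace(1) = x^2 - 2
trace(a^2 b) = trace(a) * trace(b a) - trace(b) = x*z - y
next, trace(a^2 b^-1) = trace(a^2) * trace(b) - trace(a^2 b) = x^2*y - x*z - y
next, trace(a b^-2 a) = trace(a^2 b^-1) * trace(b) - trace(a^2) = x^2*y^2 - x*y*z - x^2 - y^2 + 2

x^2*y^2 - x*y*z - x^2 - y^2 + 2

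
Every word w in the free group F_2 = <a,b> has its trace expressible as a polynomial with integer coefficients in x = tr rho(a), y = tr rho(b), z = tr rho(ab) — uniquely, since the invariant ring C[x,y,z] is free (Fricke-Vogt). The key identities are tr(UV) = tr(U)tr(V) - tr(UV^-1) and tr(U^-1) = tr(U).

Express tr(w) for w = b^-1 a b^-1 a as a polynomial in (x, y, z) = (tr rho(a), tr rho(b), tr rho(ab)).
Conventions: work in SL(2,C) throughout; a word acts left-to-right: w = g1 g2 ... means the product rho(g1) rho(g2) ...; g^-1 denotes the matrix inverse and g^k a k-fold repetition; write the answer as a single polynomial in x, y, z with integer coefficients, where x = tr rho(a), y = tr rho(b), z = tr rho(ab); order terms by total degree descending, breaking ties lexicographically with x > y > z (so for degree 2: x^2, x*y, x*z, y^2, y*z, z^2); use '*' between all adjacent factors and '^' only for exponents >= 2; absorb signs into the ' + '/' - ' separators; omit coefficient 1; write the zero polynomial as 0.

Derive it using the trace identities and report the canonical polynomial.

apply: tr(a^2) = tr(a)*tr(a) - tr(1) = x^2 - 2
use: tr(a^2 b) = tr(a)*tr(b a) - tr(b) = x*z - y
use: tr(a b^-1 a) = tr(a^2)*tr(b) - tr(a^2 b) = x^2*y - x*z - y
apply: tr(a b a b) = tr(a b)*tr(a b) - tr(1)   [split at repeated a] = z^2 - 2
tr(a b^-1 a b) = tr(a b a)*tr(b) - tr(a b a b) = x*y*z - y^2 - z^2 + 2
use: tr(b^-1 a b^-1 a) = tr(a b^-1 a)*tr(b) - tr(a b^-1 a b) = x^2*y^2 - 2*x*y*z + z^2 - 2

x^2*y^2 - 2*x*y*z + z^2 - 2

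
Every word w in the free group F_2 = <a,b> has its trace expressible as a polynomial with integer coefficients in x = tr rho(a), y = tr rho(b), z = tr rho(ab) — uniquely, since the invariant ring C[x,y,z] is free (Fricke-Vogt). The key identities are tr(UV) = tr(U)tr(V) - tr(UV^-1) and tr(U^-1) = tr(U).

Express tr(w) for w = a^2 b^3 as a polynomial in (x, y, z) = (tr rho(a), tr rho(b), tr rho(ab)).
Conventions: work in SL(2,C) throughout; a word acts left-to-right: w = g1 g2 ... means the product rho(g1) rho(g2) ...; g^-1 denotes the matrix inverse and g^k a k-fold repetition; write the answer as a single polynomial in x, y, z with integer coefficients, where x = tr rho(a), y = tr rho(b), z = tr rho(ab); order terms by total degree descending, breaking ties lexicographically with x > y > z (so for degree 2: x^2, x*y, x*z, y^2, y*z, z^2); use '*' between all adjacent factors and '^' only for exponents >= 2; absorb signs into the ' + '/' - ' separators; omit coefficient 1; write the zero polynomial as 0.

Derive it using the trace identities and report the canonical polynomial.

x*y^2*z - x^2*y - y^3 - x*z + 3*y

tr(b^2 a) = tr(b) * tr(a b) - tr(a) = y*z - x
tr(b^2) = tr(b) * tr(b) - tr(1) = y^2 - 2
tr(a^2 b^2) = tr(a) * tr(b^2 a) - tr(b^2) = x*y*z - x^2 - y^2 + 2
use: tr(a^2 b) = tr(a) * tr(b a) - tr(b) = x*z - y
use: tr(a^2 b^3) = tr(b) * tr(a^2 b^2) - tr(a^2 b) = x*y^2*z - x^2*y - y^3 - x*z + 3*y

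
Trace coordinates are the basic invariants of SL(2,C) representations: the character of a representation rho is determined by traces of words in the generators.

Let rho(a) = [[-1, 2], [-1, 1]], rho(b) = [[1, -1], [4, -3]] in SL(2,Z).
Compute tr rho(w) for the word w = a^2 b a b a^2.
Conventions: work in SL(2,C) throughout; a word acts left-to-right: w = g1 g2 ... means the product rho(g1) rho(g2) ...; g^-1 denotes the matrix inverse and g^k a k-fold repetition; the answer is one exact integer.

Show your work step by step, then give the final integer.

-10

rho(a) = [[-1, 2], [-1, 1]]
... * rho(a) = [[-1, 2], [-1, 1]]  ->  [[-1, 0], [0, -1]]
... * rho(b) = [[1, -1], [4, -3]]  ->  [[-1, 1], [-4, 3]]
... * rho(a) = [[-1, 2], [-1, 1]]  ->  [[0, -1], [1, -5]]
... * rho(b) = [[1, -1], [4, -3]]  ->  [[-4, 3], [-19, 14]]
... * rho(a) = [[-1, 2], [-1, 1]]  ->  [[1, -5], [5, -24]]
... * rho(a) = [[-1, 2], [-1, 1]]  ->  [[4, -3], [19, -14]]
tr = 4 + -14 = -10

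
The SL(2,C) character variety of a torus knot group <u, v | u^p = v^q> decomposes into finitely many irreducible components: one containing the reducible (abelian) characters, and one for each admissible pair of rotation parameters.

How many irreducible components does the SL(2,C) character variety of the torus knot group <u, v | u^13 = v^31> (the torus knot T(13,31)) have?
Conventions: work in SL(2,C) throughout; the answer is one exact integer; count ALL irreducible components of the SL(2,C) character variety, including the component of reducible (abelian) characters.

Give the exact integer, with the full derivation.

For T(13,31): irreducibility forces the central element u^13 = v^31 to one of +I, -I.
On an irreducible component, tr(u) is locked at 2*cos(pi*alpha/13) for some alpha in 1..12, and tr(v) at 2*cos(pi*beta/31) for some beta in 1..30.
The two central values (-1)^alpha I and (-1)^beta I must be the same matrix, so alpha and beta share a parity.
count pairs: odd alpha (6 choices) x odd beta (15), plus even alpha (6) x even beta (15): 6*15 + 6*15 = 180.
That is 180 components of irreducible characters, and with the reducible (abelian) component the total is 181.

181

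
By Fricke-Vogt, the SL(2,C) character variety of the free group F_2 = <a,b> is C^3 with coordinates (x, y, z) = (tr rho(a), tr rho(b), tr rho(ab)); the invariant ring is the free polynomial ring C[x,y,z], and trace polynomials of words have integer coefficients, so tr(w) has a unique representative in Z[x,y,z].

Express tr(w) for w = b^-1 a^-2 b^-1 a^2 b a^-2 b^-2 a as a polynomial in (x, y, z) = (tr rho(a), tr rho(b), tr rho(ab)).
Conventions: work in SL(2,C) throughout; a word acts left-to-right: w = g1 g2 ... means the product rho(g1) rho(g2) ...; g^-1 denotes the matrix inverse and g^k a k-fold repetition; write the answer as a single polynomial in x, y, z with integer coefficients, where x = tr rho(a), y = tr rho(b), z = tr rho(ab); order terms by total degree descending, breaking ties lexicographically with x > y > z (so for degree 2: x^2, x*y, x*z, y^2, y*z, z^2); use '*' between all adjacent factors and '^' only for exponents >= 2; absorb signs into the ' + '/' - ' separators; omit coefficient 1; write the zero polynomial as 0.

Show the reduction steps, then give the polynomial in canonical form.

-x^5*y^3*z^2 + 2*x^6*y^2*z + 2*x^4*y^4*z + 2*x^4*y^2*z^3 - x^7*y - 2*x^5*y^3 - 2*x^5*y*z^2 - x^3*y^5 - 3*x^3*y^3*z^2 - x^3*y*z^4 - 6*x^4*y^2*z + x^2*y^4*z + x^2*y^2*z^3 + 7*x^5*y + 7*x^3*y^3 + 8*x^3*y*z^2 - x^4*z - 4*x^2*y^2*z - x^2*z^3 - 13*x^3*y - x*y^3 - x*y*z^2 + 4*x^2*z + y^2*z + 3*x*y - z

reduce: trace(b^-1) = trace(b) = y
trace(b^-2) = trace(b^-1) trace(b) - trace(1) = y^2 - 2
trace(b^-1 a) = trace(a) trace(b) - trace(a b) = x*y - z
trace(b^-2 a) = trace(b^-1 a) trace(b) - trace(b^-1 a b) = x*y^2 - y*z - x
so trace(a^-1 b^-2) = trace(b^-2) trace(a) - trace(b^-2 a) = y*z - x
reduce: trace(a^2) = trace(a) trace(a) - trace(1) = x^2 - 2
so trace(a^3) = trace(a) trace(a^2) - trace(a) = x^3 - 3*x
reduce: trace(b a^2) = trace(a) trace(b a) - trace(b) = x*z - y
trace(b a^3) = trace(a) trace(b a^2) - trace(b a) = x^2*z - x*y - z
trace(a^3 b a) = trace(a) trace(b a^3) - trace(b a^2) = x^3*z - x^2*y - 2*x*z + y
trace(b a b a) = trace(a b) trace(a b) - trace(1) = z^2 - 2
trace(b a b a^2) = trace(a) trace(b a b a) - trace(b a b) = x*z^2 - y*z - x
trace(a^3 b a b) = trace(a) trace(b a b a^2) - trace(b a b a) = x^2*z^2 - x*y*z - x^2 - z^2 + 2
so trace(b^-1 a^3 b a) = trace(a^3 b a) trace(b) - trace(a^3 b a b) = x^3*y*z - x^2*y^2 - x^2*z^2 - x*y*z + x^2 + y^2 + z^2 - 2
trace(a^2 b a^-1 b^-1 a) = trace(b^-1 a^3 b) trace(a) - trace(b^-1 a^3 b a) = -x^3*y*z + x^4 + x^2*y^2 + x^2*z^2 + x*y*z - 4*x^2 - y^2 - z^2 + 2
so trace(b^2 a^2 b a) = trace(b) trace(a^2 b a b) - trace(a^2 b a) = x*y*z^2 - x^2*z - y^2*z + z
trace(b^3 a) = trace(b) trace(a b^2) - trace(a b) = y^2*z - x*y - z
trace(b^3) = trace(b) trace(b^2) - trace(b) = y^3 - 3*y
trace(b^2 a^2 b) = trace(a) trace(b^3 a) - trace(b^3) = x*y^2*z - x^2*y - y^3 - x*z + 3*y
reduce: trace(b a^2 b a^2 b) = trace(a) trace(b^2 a^2 b a) - trace(b^2 a^2 b) = x^2*y*z^2 - x^3*z - 2*x*y^2*z + x^2*y + y^3 + 2*x*z - 3*y
so trace(b a b a b a) = trace(a b) trace(a b a b) - trace(a^-1 b^-1) = z^3 - 3*z
so trace(b a b a b) = trace(b) trace(a b a b) - trace(a b a) = y*z^2 - x*z - y
reduce: trace(b a b a^2 b a) = trace(a) trace(b a b a b a) - trace(b a b a b) = x*z^3 - y*z^2 - 2*x*z + y
trace(b a b a^2 b) = trace(a) trace(b^2 a b a) - trace(b^2 a b) = x*y*z^2 - x^2*z - y^2*z + z
trace(b a^2 b a^2 b a) = trace(a) trace(b a b a^2 b a) - trace(b a b a^2 b) = x^2*z^3 - 2*x*y*z^2 - x^2*z + y^2*z + x*y - z
trace(a^2 b a^2 b a^-1 b) = trace(b a^2 b a^2 b) trace(a) - trace(b a^2 b a^2 b a) = x^3*y*z^2 - x^4*z - 2*x^2*y^2*z - x^2*z^3 + x^3*y + x*y^3 + 2*x*y*z^2 + 3*x^2*z - y^2*z - 4*x*y + z
trace(a b a^2 b a^-1 b^-1 a) = trace(a^2 b a^2 b a^-1) trace(b) - trace(a^2 b a^2 b a^-1 b) = -x^3*y*z^2 + x^4*z + 2*x^2*y^2*z + x^2*z^3 - x^3*y - x*y^3 - x*y*z^2 - 3*x^2*z + 3*x*y - z
so trace(b a b a b a b a) = trace(a b a b) trace(a b a b) - trace(1) = z^4 - 4*z^2 + 2
trace(b a b a b a b) = trace(b) trace(a b a b a b) - trace(a b a b a) = y*z^3 - x*z^2 - 2*y*z + x
trace(a b a b a^2 b a b) = trace(a) trace(b a b a b a b a) - trace(b a b a b a b) = x*z^4 - y*z^3 - 3*x*z^2 + 2*y*z + x
trace(b^-1 a b a b a^2 b a) = trace(a b a b a^2 b a) trace(b) - trace(a b a b a^2 b a b) = x^2*y*z^3 - 2*x*y^2*z^2 - x*z^4 - x^2*y*z + y^3*z + y*z^3 + x*y^2 + 3*x*z^2 - 3*y*z - x
trace(a b a^2 b a^-1 b^-1 a b) = trace(b^-1 a b a b a^2 b) trace(a) - trace(b^-1 a b a b a^2 b a) = -x^2*y*z^3 + x^3*z^2 + 2*x*y^2*z^2 + x*z^4 - y^3*z - y*z^3 - x^3 - x*y^2 - 4*x*z^2 + 3*y*z + 3*x
reduce: trace(b a^2 b a^-1 b^-1 a b^-1 a) = trace(a b a^2 b a^-1 b^-1 a) trace(b) - trace(a b a^2 b a^-1 b^-1 a b) = -x^3*y^2*z^2 + x^4*y*z + 2*x^2*y^3*z + 2*x^2*y*z^3 - x^3*y^2 - x^3*z^2 - x*y^4 - 3*x*y^2*z^2 - x*z^4 - 3*x^2*y*z + y^3*z + y*z^3 + x^3 + 4*x*y^2 + 4*x*z^2 - 4*y*z - 3*x
so trace(b^-1 a b^-1 a^-1 b a^2 b a^-1) = trace(b a^2 b a^-1 b^-1 a b^-1) trace(a) - trace(b a^2 b a^-1 b^-1 a b^-1 a) = x^3*y^2*z^2 - 2*x^4*y*z - 2*x^2*y^3*z - 2*x^2*y*z^3 + x^5 + 2*x^3*y^2 + 2*x^3*z^2 + x*y^4 + 3*x*y^2*z^2 + x*z^4 + 4*x^2*y*z - y^3*z - y*z^3 - 5*x^3 - 5*x*y^2 - 5*x*z^2 + 4*y*z + 5*x
reduce: trace(a^-1 b^-2 a b^-1 a^-1 b a^2 b) = trace(b^-1 a b^-1 a^-1 b a^2 b a^-1) trace(b) - trace(b^-1 a b^-1 a^-1 b a^2 b a^-1 b) = x^3*y^3*z^2 - 2*x^4*y^2*z - 2*x^2*y^4*z - 2*x^2*y^2*z^3 + x^5*y + 2*x^3*y^3 + 2*x^3*y*z^2 + x*y^5 + 3*x*y^3*z^2 + x*y*z^4 + 4*x^2*y^2*z - y^4*z - y^2*z^3 - 5*x^3*y - 5*x*y^3 - 5*x*y*z^2 + 4*y^2*z + 5*x*y - z
reduce: trace(a b^2 a) = trace(a) trace(b^2 a) - trace(b^2) = x*y*z - x^2 - y^2 + 2
trace(b a^3 b) = trace(a) trace(a b^2 a) - trace(a b^2) = x^2*y*z - x^3 - x*y^2 - y*z + 3*x
so trace(a b a^-1 b a^2) = trace(b a^3 b) trace(a) - trace(b a^3 b a) = x^3*y*z - x^4 - x^2*y^2 - x^2*z^2 + 4*x^2 + z^2 - 2
trace(a b a^-1 b a^2 b) = trace(b a^2 b a b) trace(a) - trace(b a^2 b a b a) = x^2*y*z^2 - x^3*z - x*y^2*z - x*z^3 + y*z^2 + 3*x*z - y
trace(a^-1 b a^2 b^-1 a b) = trace(a b a^-1 b a^2) trace(b) - trace(a b a^-1 b a^2 b) = x^3*y^2*z - x^4*y - x^2*y^3 - 2*x^2*y*z^2 + x^3*z + x*y^2*z + x*z^3 + 4*x^2*y - 3*x*z - y
reduce: trace(b^-1 a b^-1 a^-1 b a^2) = trace(a^-1 b a^2 b^-1 a) trace(b) - trace(a^-1 b a^2 b^-1 a b) = -x^3*y^2*z + x^4*y + x^2*y^3 + 2*x^2*y*z^2 - x^3*z - x*y^2*z - x*z^3 - 3*x^2*y + 3*x*z - y
trace(a^-1 b a^2 b a^-2 b^-2 a b^-1) = trace(a^-1 b^-2 a b^-1 a^-1 b a^2 b) trace(a) - trace(a^-1 b^-2 a b^-1 a^-1 b a^2 b a) = x^4*y^3*z^2 - 2*x^5*y^2*z - 2*x^3*y^4*z - 2*x^3*y^2*z^3 + x^6*y + 2*x^4*y^3 + 2*x^4*y*z^2 + x^2*y^5 + 3*x^2*y^3*z^2 + x^2*y*z^4 + 5*x^3*y^2*z - x*y^4*z - x*y^2*z^3 - 6*x^4*y - 6*x^2*y^3 - 7*x^2*y*z^2 + x^3*z + 5*x*y^2*z + x*z^3 + 8*x^2*y - 4*x*z + y
reduce: trace(a^3 b a^-2 b^-1) = trace(a^-1 b^-1 a^3 b) trace(a) - trace(a^-1 b^-1 a^3 b a) = -x^4*y*z + x^5 + x^3*y^2 + x^3*z^2 + x^2*y*z - 5*x^3 - x*y^2 - x*z^2 + 5*x
so trace(a^2 b a^-2 b^-2 a) = trace(a^3 b a^-2 b^-1) trace(b) - trace(a^3 b a^-2) = -x^4*y^2*z + x^5*y + x^3*y^3 + x^3*y*z^2 + x^2*y^2*z - 5*x^3*y - x*y^3 - x*y*z^2 + 5*x*y - z
so trace(a^2 b a^-2 b^-2 a b^-1 a^-2 b) = trace(a^-1 b a^2 b a^-2 b^-2 a b^-1) trace(a) - trace(a^-1 b a^2 b a^-2 b^-2 a b^-1 a) = x^5*y^3*z^2 - 2*x^6*y^2*z - 2*x^4*y^4*z - 2*x^4*y^2*z^3 + x^7*y + 2*x^5*y^3 + 2*x^5*y*z^2 + x^3*y^5 + 3*x^3*y^3*z^2 + x^3*y*z^4 + 6*x^4*y^2*z - x^2*y^4*z - x^2*y^2*z^3 - 7*x^5*y - 7*x^3*y^3 - 8*x^3*y*z^2 + x^4*z + 4*x^2*y^2*z + x^2*z^3 + 13*x^3*y + x*y^3 + x*y*z^2 - 4*x^2*z - 4*x*y + z
so trace(b^-1 a^-2 b^-1 a^2 b a^-2 b^-2 a) = trace(a^2 b a^-2 b^-2 a b^-1 a^-2) trace(b) - trace(a^2 b a^-2 b^-2 a b^-1 a^-2 b) = -x^5*y^3*z^2 + 2*x^6*y^2*z + 2*x^4*y^4*z + 2*x^4*y^2*z^3 - x^7*y - 2*x^5*y^3 - 2*x^5*y*z^2 - x^3*y^5 - 3*x^3*y^3*z^2 - x^3*y*z^4 - 6*x^4*y^2*z + x^2*y^4*z + x^2*y^2*z^3 + 7*x^5*y + 7*x^3*y^3 + 8*x^3*y*z^2 - x^4*z - 4*x^2*y^2*z - x^2*z^3 - 13*x^3*y - x*y^3 - x*y*z^2 + 4*x^2*z + y^2*z + 3*x*y - z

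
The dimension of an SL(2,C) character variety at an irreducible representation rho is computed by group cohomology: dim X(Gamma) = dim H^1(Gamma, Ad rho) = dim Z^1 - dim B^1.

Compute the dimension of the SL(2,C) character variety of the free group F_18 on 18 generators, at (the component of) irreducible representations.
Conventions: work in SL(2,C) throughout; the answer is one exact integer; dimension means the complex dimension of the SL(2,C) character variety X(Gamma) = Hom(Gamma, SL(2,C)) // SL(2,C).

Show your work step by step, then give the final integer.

51

Gamma = F_18 has 18 generators and no relators.
So Z^1 = (sl_2)^18 in full: dim Z^1 = 54.
At an irreducible rho the centralizer of the image in sl_2 is 0, so the coboundary map sl_2 -> Z^1 is injective: dim B^1 = 3.
dim X = dim H^1 = dim Z^1 - dim B^1 = 54 - 3 = 51.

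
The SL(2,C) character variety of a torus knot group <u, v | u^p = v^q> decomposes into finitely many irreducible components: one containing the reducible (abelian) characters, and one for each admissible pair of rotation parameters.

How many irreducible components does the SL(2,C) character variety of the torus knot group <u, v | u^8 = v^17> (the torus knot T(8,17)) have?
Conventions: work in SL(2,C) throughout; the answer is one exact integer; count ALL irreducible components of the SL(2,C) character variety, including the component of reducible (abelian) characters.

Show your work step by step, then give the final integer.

In the torus knot group T(8,17), u^8 = v^17 is central, so an irreducible representation sends it to +I or -I (Schur).
On an irreducible component, tr(u) is locked at 2*cos(pi*alpha/8) for some alpha in 1..7, and tr(v) at 2*cos(pi*beta/17) for some beta in 1..16.
Consistency of u^8 = (-1)^alpha I with v^17 = (-1)^beta I forces alpha = beta (mod 2).
Enumerate parity-matched pairs: 4*8 odd-odd plus 3*8 even-even gives 56.
Total: 56 irreducible-character components + 1 reducible (abelian) component = 57.

57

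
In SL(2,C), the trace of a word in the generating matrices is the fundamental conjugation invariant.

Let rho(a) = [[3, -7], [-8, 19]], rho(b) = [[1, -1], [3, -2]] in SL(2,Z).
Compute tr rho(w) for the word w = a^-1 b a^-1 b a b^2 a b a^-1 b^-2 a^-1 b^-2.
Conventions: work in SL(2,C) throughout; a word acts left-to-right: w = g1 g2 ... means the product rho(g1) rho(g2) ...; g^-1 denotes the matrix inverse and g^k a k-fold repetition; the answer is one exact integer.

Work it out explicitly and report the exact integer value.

-787773323

rho(a^-1) = [[19, 7], [8, 3]]
... * rho(b) = [[1, -1], [3, -2]]  ->  [[40, -33], [17, -14]]
... * rho(a^-1) = [[19, 7], [8, 3]]  ->  [[496, 181], [211, 77]]
... * rho(b) = [[1, -1], [3, -2]]  ->  [[1039, -858], [442, -365]]
... * rho(a) = [[3, -7], [-8, 19]]  ->  [[9981, -23575], [4246, -10029]]
... * rho(b) = [[1, -1], [3, -2]]  ->  [[-60744, 37169], [-25841, 15812]]
... * rho(b) = [[1, -1], [3, -2]]  ->  [[50763, -13594], [21595, -5783]]
... * rho(a) = [[3, -7], [-8, 19]]  ->  [[261041, -613627], [111049, -261042]]
... * rho(b) = [[1, -1], [3, -2]]  ->  [[-1579840, 966213], [-672077, 411035]]
... * rho(a^-1) = [[19, 7], [8, 3]]  ->  [[-22287256, -8160241], [-9481183, -3471434]]
... * rho(b^-1) = [[-2, 1], [-3, 1]]  ->  [[69055235, -30447497], [29376668, -12952617]]
... * rho(b^-1) = [[-2, 1], [-3, 1]]  ->  [[-46767979, 38607738], [-19895485, 16424051]]
... * rho(a^-1) = [[19, 7], [8, 3]]  ->  [[-579729697, -211552639], [-246621807, -89996242]]
... * rho(b^-1) = [[-2, 1], [-3, 1]]  ->  [[1794117311, -791282336], [763232340, -336618049]]
... * rho(b^-1) = [[-2, 1], [-3, 1]]  ->  [[-1214387614, 1002834975], [-516610533, 426614291]]
tr = -1214387614 + 426614291 = -787773323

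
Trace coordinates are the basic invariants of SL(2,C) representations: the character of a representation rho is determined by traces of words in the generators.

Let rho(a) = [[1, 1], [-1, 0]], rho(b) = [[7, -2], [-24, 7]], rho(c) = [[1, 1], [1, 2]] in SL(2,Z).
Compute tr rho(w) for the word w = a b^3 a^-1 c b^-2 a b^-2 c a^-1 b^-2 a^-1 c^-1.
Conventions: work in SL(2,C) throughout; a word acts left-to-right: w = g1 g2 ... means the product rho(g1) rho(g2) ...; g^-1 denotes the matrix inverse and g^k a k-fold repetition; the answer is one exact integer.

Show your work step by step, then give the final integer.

332089451054

rho(a) = [[1, 1], [-1, 0]]
... * rho(b) = [[7, -2], [-24, 7]]  ->  [[-17, 5], [-7, 2]]
... * rho(b) = [[7, -2], [-24, 7]]  ->  [[-239, 69], [-97, 28]]
... * rho(b) = [[7, -2], [-24, 7]]  ->  [[-3329, 961], [-1351, 390]]
... * rho(a^-1) = [[0, -1], [1, 1]]  ->  [[961, 4290], [390, 1741]]
... * rho(c) = [[1, 1], [1, 2]]  ->  [[5251, 9541], [2131, 3872]]
... * rho(b^-1) = [[7, 2], [24, 7]]  ->  [[265741, 77289], [107845, 31366]]
... * rho(b^-1) = [[7, 2], [24, 7]]  ->  [[3715123, 1072505], [1507699, 435252]]
... * rho(a) = [[1, 1], [-1, 0]]  ->  [[2642618, 3715123], [1072447, 1507699]]
... * rho(b^-1) = [[7, 2], [24, 7]]  ->  [[107661278, 31291097], [43691905, 12698787]]
... * rho(b^-1) = [[7, 2], [24, 7]]  ->  [[1504615274, 434360235], [610614223, 176275319]]
... * rho(c) = [[1, 1], [1, 2]]  ->  [[1938975509, 2373335744], [786889542, 963164861]]
... * rho(a^-1) = [[0, -1], [1, 1]]  ->  [[2373335744, 434360235], [963164861, 176275319]]
... * rho(b^-1) = [[7, 2], [24, 7]]  ->  [[27037995848, 7787193133], [10972761683, 3160256955]]
... * rho(b^-1) = [[7, 2], [24, 7]]  ->  [[376158606128, 108586343627], [152655498701, 44067322051]]
... * rho(a^-1) = [[0, -1], [1, 1]]  ->  [[108586343627, -267572262501], [44067322051, -108588176650]]
... * rho(c^-1) = [[2, -1], [-1, 1]]  ->  [[484744949755, -376158606128], [196722820752, -152655498701]]
tr = 484744949755 + -152655498701 = 332089451054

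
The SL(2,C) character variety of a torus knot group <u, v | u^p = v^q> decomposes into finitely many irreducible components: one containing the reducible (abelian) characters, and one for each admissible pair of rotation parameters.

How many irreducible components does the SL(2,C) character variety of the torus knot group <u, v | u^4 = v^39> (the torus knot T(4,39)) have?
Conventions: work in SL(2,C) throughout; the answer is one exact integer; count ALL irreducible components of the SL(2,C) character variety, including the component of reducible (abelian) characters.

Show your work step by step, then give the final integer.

58

Gamma = < u, v | u^4 = v^39 > (torus knot T(4,39)); the central element u^4 = v^39 acts as +I or -I in any irreducible SL(2,C) representation.
This locks tr(u) to 2*cos(pi*alpha/4), alpha in 1..3, and tr(v) to 2*cos(pi*beta/39), beta in 1..38, on each component of irreducible characters.
u^4 = (-1)^alpha I and v^39 = (-1)^beta I must agree, so alpha and beta have equal parity.
Enumerate parity-matched pairs: 2*19 odd-odd plus 1*19 even-even gives 57.
Total: 57 irreducible-character components + 1 reducible (abelian) component = 58.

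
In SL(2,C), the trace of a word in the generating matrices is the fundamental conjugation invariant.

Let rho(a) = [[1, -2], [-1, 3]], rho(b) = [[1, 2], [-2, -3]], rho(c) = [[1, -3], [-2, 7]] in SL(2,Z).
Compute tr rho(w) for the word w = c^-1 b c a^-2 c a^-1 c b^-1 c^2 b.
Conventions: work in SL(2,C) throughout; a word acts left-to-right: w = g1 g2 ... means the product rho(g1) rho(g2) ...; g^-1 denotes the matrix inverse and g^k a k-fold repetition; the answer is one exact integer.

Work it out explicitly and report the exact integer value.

-12026

rho(c^-1) = [[7, 3], [2, 1]]
... * rho(b) = [[1, 2], [-2, -3]]  ->  [[1, 5], [0, 1]]
... * rho(c) = [[1, -3], [-2, 7]]  ->  [[-9, 32], [-2, 7]]
... * rho(a^-1) = [[3, 2], [1, 1]]  ->  [[5, 14], [1, 3]]
... * rho(a^-1) = [[3, 2], [1, 1]]  ->  [[29, 24], [6, 5]]
... * rho(c) = [[1, -3], [-2, 7]]  ->  [[-19, 81], [-4, 17]]
... * rho(a^-1) = [[3, 2], [1, 1]]  ->  [[24, 43], [5, 9]]
... * rho(c) = [[1, -3], [-2, 7]]  ->  [[-62, 229], [-13, 48]]
... * rho(b^-1) = [[-3, -2], [2, 1]]  ->  [[644, 353], [135, 74]]
... * rho(c) = [[1, -3], [-2, 7]]  ->  [[-62, 539], [-13, 113]]
... * rho(c) = [[1, -3], [-2, 7]]  ->  [[-1140, 3959], [-239, 830]]
... * rho(b) = [[1, 2], [-2, -3]]  ->  [[-9058, -14157], [-1899, -2968]]
tr = -9058 + -2968 = -12026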